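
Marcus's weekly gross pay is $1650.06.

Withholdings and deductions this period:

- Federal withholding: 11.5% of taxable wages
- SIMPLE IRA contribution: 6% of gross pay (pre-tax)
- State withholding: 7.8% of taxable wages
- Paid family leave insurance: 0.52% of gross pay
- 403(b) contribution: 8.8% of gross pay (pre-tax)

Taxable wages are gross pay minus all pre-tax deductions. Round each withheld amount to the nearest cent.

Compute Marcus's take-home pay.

403(b) contribution: $1650.06 × 0.088 = $145.21
SIMPLE IRA contribution: $1650.06 × 0.06 = $99.00
Pre-tax total = $145.21 + $99.00 = $244.21
Taxable wages = $1650.06 − $244.21 = $1405.85
State withholding: $1405.85 × 0.078 = $109.66
Federal withholding: $1405.85 × 0.115 = $161.67
Paid family leave insurance: $1650.06 × 0.0052 = $8.58
Total deductions = $145.21 + $99.00 + $109.66 + $161.67 + $8.58 = $524.12
Net pay = $1650.06 − $524.12 = $1125.94

$1125.94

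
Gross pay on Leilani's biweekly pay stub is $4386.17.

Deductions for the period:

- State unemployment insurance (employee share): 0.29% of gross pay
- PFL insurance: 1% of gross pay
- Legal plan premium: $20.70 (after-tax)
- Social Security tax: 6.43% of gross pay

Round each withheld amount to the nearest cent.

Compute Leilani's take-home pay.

$4026.86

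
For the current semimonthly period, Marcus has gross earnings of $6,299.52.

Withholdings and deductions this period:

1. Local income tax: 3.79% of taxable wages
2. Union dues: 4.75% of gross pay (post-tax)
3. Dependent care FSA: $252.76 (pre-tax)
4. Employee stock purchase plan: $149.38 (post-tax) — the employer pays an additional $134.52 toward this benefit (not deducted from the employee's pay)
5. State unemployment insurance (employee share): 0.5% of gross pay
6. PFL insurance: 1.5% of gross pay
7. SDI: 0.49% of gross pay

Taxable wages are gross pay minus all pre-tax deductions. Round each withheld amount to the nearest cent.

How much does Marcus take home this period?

$5,212.12

Dependent care FSA: $252.76
Taxable wages = $6,299.52 − $252.76 = $6,046.76
Local income tax: $6,046.76 × 0.0379 = $229.17
PFL insurance: $6,299.52 × 0.015 = $94.49
State unemployment insurance (employee share): $6,299.52 × 0.005 = $31.50
SDI: $6,299.52 × 0.0049 = $30.87
Employee stock purchase plan: $149.38
Union dues: $6,299.52 × 0.0475 = $299.23
(Employer's $134.52 toward employee stock purchase plan is not withheld from the employee.)
Total deductions = $252.76 + $229.17 + $94.49 + $31.50 + $30.87 + $149.38 + $299.23 = $1,087.40
Net pay = $6,299.52 − $1,087.40 = $5,212.12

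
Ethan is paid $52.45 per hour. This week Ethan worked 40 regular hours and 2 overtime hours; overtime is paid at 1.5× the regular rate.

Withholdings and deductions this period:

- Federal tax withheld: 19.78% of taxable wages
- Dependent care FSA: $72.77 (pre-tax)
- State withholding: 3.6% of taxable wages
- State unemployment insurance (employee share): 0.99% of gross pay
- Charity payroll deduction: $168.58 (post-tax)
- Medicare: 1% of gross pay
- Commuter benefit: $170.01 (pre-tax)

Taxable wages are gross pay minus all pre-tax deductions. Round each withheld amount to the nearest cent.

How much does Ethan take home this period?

Regular pay: 40 × $52.45 = $2,098.00
Overtime pay: 2 × $52.45 × 1.5 = $157.35
Gross pay = $2,098.00 + $157.35 = $2,255.35
Commuter benefit: $170.01
Dependent care FSA: $72.77
Pre-tax total = $170.01 + $72.77 = $242.78
Taxable wages = $2,255.35 − $242.78 = $2,012.57
Federal tax withheld: $2,012.57 × 0.1978 = $398.09
State withholding: $2,012.57 × 0.036 = $72.45
Medicare: $2,255.35 × 0.01 = $22.55
State unemployment insurance (employee share): $2,255.35 × 0.0099 = $22.33
Charity payroll deduction: $168.58
Total deductions = $170.01 + $72.77 + $398.09 + $72.45 + $22.55 + $22.33 + $168.58 = $926.78
Net pay = $2,255.35 − $926.78 = $1,328.57

$1,328.57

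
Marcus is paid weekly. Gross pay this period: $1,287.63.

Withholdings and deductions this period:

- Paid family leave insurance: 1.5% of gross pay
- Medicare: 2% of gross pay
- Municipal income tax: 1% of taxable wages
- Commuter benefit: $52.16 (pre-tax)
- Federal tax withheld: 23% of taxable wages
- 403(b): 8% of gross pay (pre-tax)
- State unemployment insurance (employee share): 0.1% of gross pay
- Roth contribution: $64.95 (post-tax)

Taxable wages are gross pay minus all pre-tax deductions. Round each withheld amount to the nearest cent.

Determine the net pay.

$749.37

403(b): $1,287.63 × 0.08 = $103.01
Commuter benefit: $52.16
Pre-tax total = $103.01 + $52.16 = $155.17
Taxable wages = $1,287.63 − $155.17 = $1,132.46
Federal tax withheld: $1,132.46 × 0.23 = $260.47
Municipal income tax: $1,132.46 × 0.01 = $11.32
Paid family leave insurance: $1,287.63 × 0.015 = $19.31
State unemployment insurance (employee share): $1,287.63 × 0.001 = $1.29
Medicare: $1,287.63 × 0.02 = $25.75
Roth contribution: $64.95
Total deductions = $103.01 + $52.16 + $260.47 + $11.32 + $19.31 + $1.29 + $25.75 + $64.95 = $538.26
Net pay = $1,287.63 − $538.26 = $749.37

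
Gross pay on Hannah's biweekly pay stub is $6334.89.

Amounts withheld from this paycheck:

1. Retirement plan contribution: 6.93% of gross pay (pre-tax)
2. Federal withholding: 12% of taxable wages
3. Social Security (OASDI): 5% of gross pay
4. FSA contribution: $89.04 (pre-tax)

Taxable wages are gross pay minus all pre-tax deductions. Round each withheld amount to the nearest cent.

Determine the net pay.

FSA contribution: $89.04
Retirement plan contribution: $6334.89 × 0.0693 = $439.01
Pre-tax total = $89.04 + $439.01 = $528.05
Taxable wages = $6334.89 − $528.05 = $5806.84
Federal withholding: $5806.84 × 0.12 = $696.82
Social Security (OASDI): $6334.89 × 0.05 = $316.74
Total deductions = $89.04 + $439.01 + $696.82 + $316.74 = $1541.61
Net pay = $6334.89 − $1541.61 = $4793.28

$4793.28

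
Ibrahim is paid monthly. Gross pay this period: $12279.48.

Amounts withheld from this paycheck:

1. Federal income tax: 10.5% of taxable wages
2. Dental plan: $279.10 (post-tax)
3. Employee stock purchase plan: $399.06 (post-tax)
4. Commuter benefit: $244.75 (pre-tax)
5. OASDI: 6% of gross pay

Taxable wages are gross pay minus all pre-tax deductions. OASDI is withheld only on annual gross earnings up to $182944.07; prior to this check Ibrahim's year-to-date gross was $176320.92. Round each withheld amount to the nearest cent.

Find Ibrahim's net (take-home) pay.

Commuter benefit: $244.75
Taxable wages = $12279.48 − $244.75 = $12034.73
Federal income tax: $12034.73 × 0.105 = $1263.65
OASDI: only $182944.07 − $176320.92 = $6623.15 of this check is subject → $6623.15 × 0.06 = $397.39
Employee stock purchase plan: $399.06
Dental plan: $279.10
Total deductions = $244.75 + $1263.65 + $397.39 + $399.06 + $279.10 = $2583.95
Net pay = $12279.48 − $2583.95 = $9695.53

$9695.53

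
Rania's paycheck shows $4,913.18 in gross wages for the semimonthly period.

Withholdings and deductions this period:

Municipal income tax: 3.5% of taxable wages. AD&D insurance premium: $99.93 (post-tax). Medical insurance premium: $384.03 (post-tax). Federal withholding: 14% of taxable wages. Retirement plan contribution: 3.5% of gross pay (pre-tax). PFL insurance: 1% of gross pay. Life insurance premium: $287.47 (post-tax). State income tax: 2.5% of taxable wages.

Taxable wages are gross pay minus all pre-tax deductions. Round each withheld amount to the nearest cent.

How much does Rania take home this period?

$2,972.42

Retirement plan contribution: $4,913.18 × 0.035 = $171.96
Taxable wages = $4,913.18 − $171.96 = $4,741.22
State income tax: $4,741.22 × 0.025 = $118.53
Municipal income tax: $4,741.22 × 0.035 = $165.94
Federal withholding: $4,741.22 × 0.14 = $663.77
PFL insurance: $4,913.18 × 0.01 = $49.13
Life insurance premium: $287.47
AD&D insurance premium: $99.93
Medical insurance premium: $384.03
Total deductions = $171.96 + $118.53 + $165.94 + $663.77 + $49.13 + $287.47 + $99.93 + $384.03 = $1,940.76
Net pay = $4,913.18 − $1,940.76 = $2,972.42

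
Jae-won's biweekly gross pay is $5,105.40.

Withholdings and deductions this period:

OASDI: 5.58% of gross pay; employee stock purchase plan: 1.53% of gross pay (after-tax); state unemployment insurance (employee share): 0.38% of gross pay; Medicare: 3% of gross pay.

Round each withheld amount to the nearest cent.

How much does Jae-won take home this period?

$4,569.85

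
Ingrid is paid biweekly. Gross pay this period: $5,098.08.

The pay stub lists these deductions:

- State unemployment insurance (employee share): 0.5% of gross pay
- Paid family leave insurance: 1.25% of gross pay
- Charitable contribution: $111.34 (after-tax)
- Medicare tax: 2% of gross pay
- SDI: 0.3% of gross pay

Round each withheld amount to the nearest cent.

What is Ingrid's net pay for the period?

$4,780.27

State unemployment insurance (employee share): $5,098.08 × 0.005 = $25.49
SDI: $5,098.08 × 0.003 = $15.29
Medicare tax: $5,098.08 × 0.02 = $101.96
Paid family leave insurance: $5,098.08 × 0.0125 = $63.73
Charitable contribution: $111.34
Total deductions = $25.49 + $15.29 + $101.96 + $63.73 + $111.34 = $317.81
Net pay = $5,098.08 − $317.81 = $4,780.27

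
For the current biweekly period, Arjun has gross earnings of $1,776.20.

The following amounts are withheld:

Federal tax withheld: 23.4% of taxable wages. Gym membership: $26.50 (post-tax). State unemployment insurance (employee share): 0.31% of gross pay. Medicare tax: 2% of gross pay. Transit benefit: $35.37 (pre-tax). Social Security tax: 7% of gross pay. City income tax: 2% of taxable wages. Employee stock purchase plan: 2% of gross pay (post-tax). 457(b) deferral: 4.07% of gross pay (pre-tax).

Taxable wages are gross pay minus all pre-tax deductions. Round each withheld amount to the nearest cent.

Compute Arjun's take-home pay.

457(b) deferral: $1,776.20 × 0.0407 = $72.29
Transit benefit: $35.37
Pre-tax total = $72.29 + $35.37 = $107.66
Taxable wages = $1,776.20 − $107.66 = $1,668.54
Federal tax withheld: $1,668.54 × 0.234 = $390.44
City income tax: $1,668.54 × 0.02 = $33.37
State unemployment insurance (employee share): $1,776.20 × 0.0031 = $5.51
Social Security tax: $1,776.20 × 0.07 = $124.33
Medicare tax: $1,776.20 × 0.02 = $35.52
Gym membership: $26.50
Employee stock purchase plan: $1,776.20 × 0.02 = $35.52
Total deductions = $72.29 + $35.37 + $390.44 + $33.37 + $5.51 + $124.33 + $35.52 + $26.50 + $35.52 = $758.85
Net pay = $1,776.20 − $758.85 = $1,017.35

$1,017.35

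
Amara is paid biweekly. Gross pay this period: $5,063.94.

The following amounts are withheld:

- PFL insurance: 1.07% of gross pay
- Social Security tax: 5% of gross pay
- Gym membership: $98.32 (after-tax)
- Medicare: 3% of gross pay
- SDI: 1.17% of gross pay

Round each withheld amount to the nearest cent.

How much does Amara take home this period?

Social Security tax: $5,063.94 × 0.05 = $253.20
Medicare: $5,063.94 × 0.03 = $151.92
SDI: $5,063.94 × 0.0117 = $59.25
PFL insurance: $5,063.94 × 0.0107 = $54.18
Gym membership: $98.32
Total deductions = $253.20 + $151.92 + $59.25 + $54.18 + $98.32 = $616.87
Net pay = $5,063.94 − $616.87 = $4,447.07

$4,447.07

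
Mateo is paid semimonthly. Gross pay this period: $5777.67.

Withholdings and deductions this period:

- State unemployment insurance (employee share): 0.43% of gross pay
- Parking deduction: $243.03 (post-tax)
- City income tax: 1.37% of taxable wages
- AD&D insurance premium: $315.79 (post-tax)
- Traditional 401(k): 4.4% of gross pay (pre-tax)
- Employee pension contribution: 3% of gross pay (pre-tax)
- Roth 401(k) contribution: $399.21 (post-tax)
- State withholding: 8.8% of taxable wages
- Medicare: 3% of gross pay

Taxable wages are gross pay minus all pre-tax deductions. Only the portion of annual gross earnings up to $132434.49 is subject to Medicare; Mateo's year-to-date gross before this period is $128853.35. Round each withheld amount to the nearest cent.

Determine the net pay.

Employee pension contribution: $5777.67 × 0.03 = $173.33
Traditional 401(k): $5777.67 × 0.044 = $254.22
Pre-tax total = $173.33 + $254.22 = $427.55
Taxable wages = $5777.67 − $427.55 = $5350.12
State withholding: $5350.12 × 0.088 = $470.81
City income tax: $5350.12 × 0.0137 = $73.30
State unemployment insurance (employee share): $5777.67 × 0.0043 = $24.84
Medicare: only $132434.49 − $128853.35 = $3581.14 of this check is subject → $3581.14 × 0.03 = $107.43
AD&D insurance premium: $315.79
Parking deduction: $243.03
Roth 401(k) contribution: $399.21
Total deductions = $173.33 + $254.22 + $470.81 + $73.30 + $24.84 + $107.43 + $315.79 + $243.03 + $399.21 = $2061.96
Net pay = $5777.67 − $2061.96 = $3715.71

$3715.71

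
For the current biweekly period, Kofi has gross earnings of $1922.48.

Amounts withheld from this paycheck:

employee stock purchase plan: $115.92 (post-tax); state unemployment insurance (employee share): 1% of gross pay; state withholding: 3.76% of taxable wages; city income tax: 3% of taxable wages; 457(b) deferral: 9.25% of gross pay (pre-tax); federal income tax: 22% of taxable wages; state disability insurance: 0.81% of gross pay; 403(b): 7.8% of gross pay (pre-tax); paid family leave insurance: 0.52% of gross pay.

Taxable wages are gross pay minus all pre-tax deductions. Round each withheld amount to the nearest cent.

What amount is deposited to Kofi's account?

403(b): $1922.48 × 0.078 = $149.95
457(b) deferral: $1922.48 × 0.0925 = $177.83
Pre-tax total = $149.95 + $177.83 = $327.78
Taxable wages = $1922.48 − $327.78 = $1594.70
City income tax: $1594.70 × 0.03 = $47.84
Federal income tax: $1594.70 × 0.22 = $350.83
State withholding: $1594.70 × 0.0376 = $59.96
State unemployment insurance (employee share): $1922.48 × 0.01 = $19.22
Paid family leave insurance: $1922.48 × 0.0052 = $10.00
State disability insurance: $1922.48 × 0.0081 = $15.57
Employee stock purchase plan: $115.92
Total deductions = $149.95 + $177.83 + $47.84 + $350.83 + $59.96 + $19.22 + $10.00 + $15.57 + $115.92 = $947.12
Net pay = $1922.48 − $947.12 = $975.36

$975.36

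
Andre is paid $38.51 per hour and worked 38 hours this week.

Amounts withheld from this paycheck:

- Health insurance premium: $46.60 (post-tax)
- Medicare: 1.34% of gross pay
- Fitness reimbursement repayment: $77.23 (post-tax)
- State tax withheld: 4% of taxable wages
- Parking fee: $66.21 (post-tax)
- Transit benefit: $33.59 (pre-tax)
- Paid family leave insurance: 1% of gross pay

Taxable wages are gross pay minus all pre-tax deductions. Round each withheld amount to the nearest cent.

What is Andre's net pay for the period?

$1148.32

Gross pay: 38 × $38.51 = $1463.38
Transit benefit: $33.59
Taxable wages = $1463.38 − $33.59 = $1429.79
State tax withheld: $1429.79 × 0.04 = $57.19
Paid family leave insurance: $1463.38 × 0.01 = $14.63
Medicare: $1463.38 × 0.0134 = $19.61
Health insurance premium: $46.60
Fitness reimbursement repayment: $77.23
Parking fee: $66.21
Total deductions = $33.59 + $57.19 + $14.63 + $19.61 + $46.60 + $77.23 + $66.21 = $315.06
Net pay = $1463.38 − $315.06 = $1148.32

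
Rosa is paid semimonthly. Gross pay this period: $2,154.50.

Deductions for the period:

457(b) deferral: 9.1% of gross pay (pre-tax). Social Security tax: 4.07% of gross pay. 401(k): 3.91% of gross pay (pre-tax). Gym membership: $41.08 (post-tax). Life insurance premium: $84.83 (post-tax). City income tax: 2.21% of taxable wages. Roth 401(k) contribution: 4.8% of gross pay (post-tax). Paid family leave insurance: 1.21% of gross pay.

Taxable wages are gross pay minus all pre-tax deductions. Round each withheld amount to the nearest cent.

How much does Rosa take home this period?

401(k): $2,154.50 × 0.0391 = $84.24
457(b) deferral: $2,154.50 × 0.091 = $196.06
Pre-tax total = $84.24 + $196.06 = $280.30
Taxable wages = $2,154.50 − $280.30 = $1,874.20
City income tax: $1,874.20 × 0.0221 = $41.42
Paid family leave insurance: $2,154.50 × 0.0121 = $26.07
Social Security tax: $2,154.50 × 0.0407 = $87.69
Roth 401(k) contribution: $2,154.50 × 0.048 = $103.42
Gym membership: $41.08
Life insurance premium: $84.83
Total deductions = $84.24 + $196.06 + $41.42 + $26.07 + $87.69 + $103.42 + $41.08 + $84.83 = $664.81
Net pay = $2,154.50 − $664.81 = $1,489.69

$1,489.69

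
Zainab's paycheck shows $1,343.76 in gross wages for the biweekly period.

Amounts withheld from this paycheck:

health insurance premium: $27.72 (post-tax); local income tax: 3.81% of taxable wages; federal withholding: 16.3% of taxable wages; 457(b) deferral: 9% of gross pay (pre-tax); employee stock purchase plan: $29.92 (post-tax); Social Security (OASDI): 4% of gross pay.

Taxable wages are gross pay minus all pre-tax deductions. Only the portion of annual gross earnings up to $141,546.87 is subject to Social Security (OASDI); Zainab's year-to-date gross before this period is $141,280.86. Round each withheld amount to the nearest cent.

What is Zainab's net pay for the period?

$908.63

457(b) deferral: $1,343.76 × 0.09 = $120.94
Taxable wages = $1,343.76 − $120.94 = $1,222.82
Local income tax: $1,222.82 × 0.0381 = $46.59
Federal withholding: $1,222.82 × 0.163 = $199.32
Social Security (OASDI): only $141,546.87 − $141,280.86 = $266.01 of this check is subject → $266.01 × 0.04 = $10.64
Employee stock purchase plan: $29.92
Health insurance premium: $27.72
Total deductions = $120.94 + $46.59 + $199.32 + $10.64 + $29.92 + $27.72 = $435.13
Net pay = $1,343.76 − $435.13 = $908.63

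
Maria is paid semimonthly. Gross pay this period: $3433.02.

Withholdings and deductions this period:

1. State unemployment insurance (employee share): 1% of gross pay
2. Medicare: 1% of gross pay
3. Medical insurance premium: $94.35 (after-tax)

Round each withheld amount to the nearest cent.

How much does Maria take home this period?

$3270.01

State unemployment insurance (employee share): $3433.02 × 0.01 = $34.33
Medicare: $3433.02 × 0.01 = $34.33
Medical insurance premium: $94.35
Total deductions = $34.33 + $34.33 + $94.35 = $163.01
Net pay = $3433.02 − $163.01 = $3270.01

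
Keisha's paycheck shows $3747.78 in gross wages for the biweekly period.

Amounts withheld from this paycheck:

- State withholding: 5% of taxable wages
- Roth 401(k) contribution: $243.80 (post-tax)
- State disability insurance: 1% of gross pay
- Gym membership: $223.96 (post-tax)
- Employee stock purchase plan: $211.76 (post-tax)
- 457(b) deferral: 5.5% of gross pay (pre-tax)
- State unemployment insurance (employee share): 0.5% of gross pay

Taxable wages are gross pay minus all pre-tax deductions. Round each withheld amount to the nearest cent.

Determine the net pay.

457(b) deferral: $3747.78 × 0.055 = $206.13
Taxable wages = $3747.78 − $206.13 = $3541.65
State withholding: $3541.65 × 0.05 = $177.08
State unemployment insurance (employee share): $3747.78 × 0.005 = $18.74
State disability insurance: $3747.78 × 0.01 = $37.48
Roth 401(k) contribution: $243.80
Employee stock purchase plan: $211.76
Gym membership: $223.96
Total deductions = $206.13 + $177.08 + $18.74 + $37.48 + $243.80 + $211.76 + $223.96 = $1118.95
Net pay = $3747.78 − $1118.95 = $2628.83

$2628.83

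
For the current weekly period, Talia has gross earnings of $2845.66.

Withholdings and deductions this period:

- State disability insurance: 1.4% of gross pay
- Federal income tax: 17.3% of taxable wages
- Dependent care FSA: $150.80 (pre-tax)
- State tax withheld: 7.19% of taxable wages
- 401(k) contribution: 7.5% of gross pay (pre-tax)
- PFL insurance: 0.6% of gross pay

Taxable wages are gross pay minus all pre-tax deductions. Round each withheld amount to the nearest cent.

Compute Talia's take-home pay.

Dependent care FSA: $150.80
401(k) contribution: $2845.66 × 0.075 = $213.42
Pre-tax total = $150.80 + $213.42 = $364.22
Taxable wages = $2845.66 − $364.22 = $2481.44
Federal income tax: $2481.44 × 0.173 = $429.29
State tax withheld: $2481.44 × 0.0719 = $178.42
State disability insurance: $2845.66 × 0.014 = $39.84
PFL insurance: $2845.66 × 0.006 = $17.07
Total deductions = $150.80 + $213.42 + $429.29 + $178.42 + $39.84 + $17.07 = $1028.84
Net pay = $2845.66 − $1028.84 = $1816.82

$1816.82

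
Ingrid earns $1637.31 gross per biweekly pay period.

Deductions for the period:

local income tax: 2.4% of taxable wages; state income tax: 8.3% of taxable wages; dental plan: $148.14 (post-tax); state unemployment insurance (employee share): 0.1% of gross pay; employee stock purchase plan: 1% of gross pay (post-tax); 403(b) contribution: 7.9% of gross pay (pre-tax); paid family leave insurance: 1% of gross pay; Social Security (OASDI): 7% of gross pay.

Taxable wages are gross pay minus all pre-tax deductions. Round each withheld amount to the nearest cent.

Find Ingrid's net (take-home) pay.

403(b) contribution: $1637.31 × 0.079 = $129.35
Taxable wages = $1637.31 − $129.35 = $1507.96
Local income tax: $1507.96 × 0.024 = $36.19
State income tax: $1507.96 × 0.083 = $125.16
Paid family leave insurance: $1637.31 × 0.01 = $16.37
State unemployment insurance (employee share): $1637.31 × 0.001 = $1.64
Social Security (OASDI): $1637.31 × 0.07 = $114.61
Dental plan: $148.14
Employee stock purchase plan: $1637.31 × 0.01 = $16.37
Total deductions = $129.35 + $36.19 + $125.16 + $16.37 + $1.64 + $114.61 + $148.14 + $16.37 = $587.83
Net pay = $1637.31 − $587.83 = $1049.48

$1049.48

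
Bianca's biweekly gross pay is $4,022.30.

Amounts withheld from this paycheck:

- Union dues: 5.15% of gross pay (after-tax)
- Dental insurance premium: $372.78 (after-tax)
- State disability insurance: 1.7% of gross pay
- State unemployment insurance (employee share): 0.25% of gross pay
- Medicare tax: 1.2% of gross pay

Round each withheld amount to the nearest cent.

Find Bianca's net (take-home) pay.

State unemployment insurance (employee share): $4,022.30 × 0.0025 = $10.06
Medicare tax: $4,022.30 × 0.012 = $48.27
State disability insurance: $4,022.30 × 0.017 = $68.38
Union dues: $4,022.30 × 0.0515 = $207.15
Dental insurance premium: $372.78
Total deductions = $10.06 + $48.27 + $68.38 + $207.15 + $372.78 = $706.64
Net pay = $4,022.30 − $706.64 = $3,315.66

$3,315.66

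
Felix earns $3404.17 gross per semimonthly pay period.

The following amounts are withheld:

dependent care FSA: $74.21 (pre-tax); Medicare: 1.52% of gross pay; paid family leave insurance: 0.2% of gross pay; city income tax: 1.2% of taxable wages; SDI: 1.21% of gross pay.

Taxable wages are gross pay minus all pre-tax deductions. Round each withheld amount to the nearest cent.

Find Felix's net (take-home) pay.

$3190.26

Dependent care FSA: $74.21
Taxable wages = $3404.17 − $74.21 = $3329.96
City income tax: $3329.96 × 0.012 = $39.96
Paid family leave insurance: $3404.17 × 0.002 = $6.81
Medicare: $3404.17 × 0.0152 = $51.74
SDI: $3404.17 × 0.0121 = $41.19
Total deductions = $74.21 + $39.96 + $6.81 + $51.74 + $41.19 = $213.91
Net pay = $3404.17 − $213.91 = $3190.26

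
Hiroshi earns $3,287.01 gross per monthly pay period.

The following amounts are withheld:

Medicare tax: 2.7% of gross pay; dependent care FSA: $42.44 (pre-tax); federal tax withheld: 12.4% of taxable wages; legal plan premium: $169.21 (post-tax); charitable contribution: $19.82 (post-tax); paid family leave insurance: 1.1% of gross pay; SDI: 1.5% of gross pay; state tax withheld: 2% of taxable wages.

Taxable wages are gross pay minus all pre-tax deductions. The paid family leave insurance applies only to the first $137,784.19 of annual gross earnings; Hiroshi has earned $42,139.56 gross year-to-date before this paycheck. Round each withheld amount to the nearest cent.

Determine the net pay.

Dependent care FSA: $42.44
Taxable wages = $3,287.01 − $42.44 = $3,244.57
State tax withheld: $3,244.57 × 0.02 = $64.89
Federal tax withheld: $3,244.57 × 0.124 = $402.33
Medicare tax: $3,287.01 × 0.027 = $88.75
SDI: $3,287.01 × 0.015 = $49.31
Paid family leave insurance: cap not yet reached, full $3,287.01 is subject → $3,287.01 × 0.011 = $36.16
Legal plan premium: $169.21
Charitable contribution: $19.82
Total deductions = $42.44 + $64.89 + $402.33 + $88.75 + $49.31 + $36.16 + $169.21 + $19.82 = $872.91
Net pay = $3,287.01 − $872.91 = $2,414.10

$2,414.10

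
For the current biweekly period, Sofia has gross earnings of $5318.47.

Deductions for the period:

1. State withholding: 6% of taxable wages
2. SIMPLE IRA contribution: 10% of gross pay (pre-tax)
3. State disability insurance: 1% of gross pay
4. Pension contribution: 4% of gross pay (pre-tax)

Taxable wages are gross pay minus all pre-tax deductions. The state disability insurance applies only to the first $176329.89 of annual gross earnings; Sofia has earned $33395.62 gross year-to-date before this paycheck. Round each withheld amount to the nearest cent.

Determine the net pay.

$4246.27

Pension contribution: $5318.47 × 0.04 = $212.74
SIMPLE IRA contribution: $5318.47 × 0.1 = $531.85
Pre-tax total = $212.74 + $531.85 = $744.59
Taxable wages = $5318.47 − $744.59 = $4573.88
State withholding: $4573.88 × 0.06 = $274.43
State disability insurance: cap not yet reached, full $5318.47 is subject → $5318.47 × 0.01 = $53.18
Total deductions = $212.74 + $531.85 + $274.43 + $53.18 = $1072.20
Net pay = $5318.47 − $1072.20 = $4246.27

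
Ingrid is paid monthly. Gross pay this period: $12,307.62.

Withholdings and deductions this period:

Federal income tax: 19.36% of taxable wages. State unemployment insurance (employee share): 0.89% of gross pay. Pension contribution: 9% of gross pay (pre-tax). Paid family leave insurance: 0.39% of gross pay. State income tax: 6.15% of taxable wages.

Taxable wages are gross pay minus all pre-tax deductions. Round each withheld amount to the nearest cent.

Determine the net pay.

$8,185.28

Pension contribution: $12,307.62 × 0.09 = $1,107.69
Taxable wages = $12,307.62 − $1,107.69 = $11,199.93
Federal income tax: $11,199.93 × 0.1936 = $2,168.31
State income tax: $11,199.93 × 0.0615 = $688.80
Paid family leave insurance: $12,307.62 × 0.0039 = $48.00
State unemployment insurance (employee share): $12,307.62 × 0.0089 = $109.54
Total deductions = $1,107.69 + $2,168.31 + $688.80 + $48.00 + $109.54 = $4,122.34
Net pay = $12,307.62 − $4,122.34 = $8,185.28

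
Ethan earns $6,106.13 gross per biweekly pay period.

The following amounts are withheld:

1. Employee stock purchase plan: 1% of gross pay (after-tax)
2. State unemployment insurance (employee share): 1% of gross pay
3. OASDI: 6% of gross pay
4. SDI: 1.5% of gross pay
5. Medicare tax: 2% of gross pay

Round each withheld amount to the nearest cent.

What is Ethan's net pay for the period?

$5,403.93

State unemployment insurance (employee share): $6,106.13 × 0.01 = $61.06
OASDI: $6,106.13 × 0.06 = $366.37
Medicare tax: $6,106.13 × 0.02 = $122.12
SDI: $6,106.13 × 0.015 = $91.59
Employee stock purchase plan: $6,106.13 × 0.01 = $61.06
Total deductions = $61.06 + $366.37 + $122.12 + $91.59 + $61.06 = $702.20
Net pay = $6,106.13 − $702.20 = $5,403.93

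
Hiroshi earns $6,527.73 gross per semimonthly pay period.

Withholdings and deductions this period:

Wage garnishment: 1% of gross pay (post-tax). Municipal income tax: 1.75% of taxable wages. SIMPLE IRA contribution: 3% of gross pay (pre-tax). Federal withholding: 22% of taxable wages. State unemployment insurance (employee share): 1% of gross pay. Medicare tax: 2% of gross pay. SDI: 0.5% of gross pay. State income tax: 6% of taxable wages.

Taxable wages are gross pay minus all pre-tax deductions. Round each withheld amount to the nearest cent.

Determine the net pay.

$4,154.41

SIMPLE IRA contribution: $6,527.73 × 0.03 = $195.83
Taxable wages = $6,527.73 − $195.83 = $6,331.90
State income tax: $6,331.90 × 0.06 = $379.91
Federal withholding: $6,331.90 × 0.22 = $1,393.02
Municipal income tax: $6,331.90 × 0.0175 = $110.81
Medicare tax: $6,527.73 × 0.02 = $130.55
SDI: $6,527.73 × 0.005 = $32.64
State unemployment insurance (employee share): $6,527.73 × 0.01 = $65.28
Wage garnishment: $6,527.73 × 0.01 = $65.28
Total deductions = $195.83 + $379.91 + $1,393.02 + $110.81 + $130.55 + $32.64 + $65.28 + $65.28 = $2,373.32
Net pay = $6,527.73 − $2,373.32 = $4,154.41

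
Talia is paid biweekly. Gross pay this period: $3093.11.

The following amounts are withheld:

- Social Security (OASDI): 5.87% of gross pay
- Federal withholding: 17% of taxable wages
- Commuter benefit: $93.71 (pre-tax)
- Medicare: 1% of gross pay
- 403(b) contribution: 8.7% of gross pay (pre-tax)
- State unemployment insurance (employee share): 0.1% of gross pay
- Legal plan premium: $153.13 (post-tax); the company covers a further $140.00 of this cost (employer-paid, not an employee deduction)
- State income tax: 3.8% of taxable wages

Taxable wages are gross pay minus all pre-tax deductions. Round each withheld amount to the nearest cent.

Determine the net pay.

$1793.68

403(b) contribution: $3093.11 × 0.087 = $269.10
Commuter benefit: $93.71
Pre-tax total = $269.10 + $93.71 = $362.81
Taxable wages = $3093.11 − $362.81 = $2730.30
State income tax: $2730.30 × 0.038 = $103.75
Federal withholding: $2730.30 × 0.17 = $464.15
State unemployment insurance (employee share): $3093.11 × 0.001 = $3.09
Social Security (OASDI): $3093.11 × 0.0587 = $181.57
Medicare: $3093.11 × 0.01 = $30.93
Legal plan premium: $153.13
(Employer's $140.00 toward legal plan premium is not withheld from the employee.)
Total deductions = $269.10 + $93.71 + $103.75 + $464.15 + $3.09 + $181.57 + $30.93 + $153.13 = $1299.43
Net pay = $3093.11 − $1299.43 = $1793.68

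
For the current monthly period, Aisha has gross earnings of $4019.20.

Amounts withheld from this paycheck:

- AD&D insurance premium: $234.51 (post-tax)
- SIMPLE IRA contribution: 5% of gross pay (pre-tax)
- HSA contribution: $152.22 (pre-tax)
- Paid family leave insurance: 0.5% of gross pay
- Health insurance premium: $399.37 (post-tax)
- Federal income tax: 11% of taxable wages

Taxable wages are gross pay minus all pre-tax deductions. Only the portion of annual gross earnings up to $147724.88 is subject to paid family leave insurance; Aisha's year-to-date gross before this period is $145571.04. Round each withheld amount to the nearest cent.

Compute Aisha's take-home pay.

$2618.11

SIMPLE IRA contribution: $4019.20 × 0.05 = $200.96
HSA contribution: $152.22
Pre-tax total = $200.96 + $152.22 = $353.18
Taxable wages = $4019.20 − $353.18 = $3666.02
Federal income tax: $3666.02 × 0.11 = $403.26
Paid family leave insurance: only $147724.88 − $145571.04 = $2153.84 of this check is subject → $2153.84 × 0.005 = $10.77
Health insurance premium: $399.37
AD&D insurance premium: $234.51
Total deductions = $200.96 + $152.22 + $403.26 + $10.77 + $399.37 + $234.51 = $1401.09
Net pay = $4019.20 − $1401.09 = $2618.11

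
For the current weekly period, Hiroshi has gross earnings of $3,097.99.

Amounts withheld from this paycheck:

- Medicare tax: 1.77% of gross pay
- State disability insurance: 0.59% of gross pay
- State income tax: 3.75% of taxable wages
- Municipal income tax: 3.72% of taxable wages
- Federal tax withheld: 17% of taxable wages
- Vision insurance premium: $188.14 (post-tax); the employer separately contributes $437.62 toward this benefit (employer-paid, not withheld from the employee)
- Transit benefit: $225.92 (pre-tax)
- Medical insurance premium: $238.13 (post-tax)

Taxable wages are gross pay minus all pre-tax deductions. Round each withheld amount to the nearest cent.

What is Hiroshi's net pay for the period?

$1,669.90

Transit benefit: $225.92
Taxable wages = $3,097.99 − $225.92 = $2,872.07
State income tax: $2,872.07 × 0.0375 = $107.70
Municipal income tax: $2,872.07 × 0.0372 = $106.84
Federal tax withheld: $2,872.07 × 0.17 = $488.25
Medicare tax: $3,097.99 × 0.0177 = $54.83
State disability insurance: $3,097.99 × 0.0059 = $18.28
Vision insurance premium: $188.14
Medical insurance premium: $238.13
(Employer's $437.62 toward vision insurance premium is not withheld from the employee.)
Total deductions = $225.92 + $107.70 + $106.84 + $488.25 + $54.83 + $18.28 + $188.14 + $238.13 = $1,428.09
Net pay = $3,097.99 − $1,428.09 = $1,669.90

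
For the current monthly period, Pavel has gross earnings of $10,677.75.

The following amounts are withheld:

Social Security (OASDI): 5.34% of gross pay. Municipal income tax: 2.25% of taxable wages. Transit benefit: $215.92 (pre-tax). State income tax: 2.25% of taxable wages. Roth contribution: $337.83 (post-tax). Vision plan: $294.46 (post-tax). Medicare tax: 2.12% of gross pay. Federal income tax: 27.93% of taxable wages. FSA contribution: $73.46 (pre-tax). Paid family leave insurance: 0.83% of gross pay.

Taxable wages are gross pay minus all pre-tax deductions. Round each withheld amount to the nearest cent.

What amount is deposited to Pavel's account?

$5,501.94

FSA contribution: $73.46
Transit benefit: $215.92
Pre-tax total = $73.46 + $215.92 = $289.38
Taxable wages = $10,677.75 − $289.38 = $10,388.37
Federal income tax: $10,388.37 × 0.2793 = $2,901.47
State income tax: $10,388.37 × 0.0225 = $233.74
Municipal income tax: $10,388.37 × 0.0225 = $233.74
Paid family leave insurance: $10,677.75 × 0.0083 = $88.63
Medicare tax: $10,677.75 × 0.0212 = $226.37
Social Security (OASDI): $10,677.75 × 0.0534 = $570.19
Roth contribution: $337.83
Vision plan: $294.46
Total deductions = $73.46 + $215.92 + $2,901.47 + $233.74 + $233.74 + $88.63 + $226.37 + $570.19 + $337.83 + $294.46 = $5,175.81
Net pay = $10,677.75 − $5,175.81 = $5,501.94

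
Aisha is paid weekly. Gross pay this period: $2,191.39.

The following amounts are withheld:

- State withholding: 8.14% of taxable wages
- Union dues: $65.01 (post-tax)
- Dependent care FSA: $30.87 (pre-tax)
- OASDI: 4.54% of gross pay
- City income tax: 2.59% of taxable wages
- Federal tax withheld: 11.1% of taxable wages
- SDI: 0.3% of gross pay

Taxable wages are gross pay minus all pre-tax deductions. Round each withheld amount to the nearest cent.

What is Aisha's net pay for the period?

$1,517.80

Dependent care FSA: $30.87
Taxable wages = $2,191.39 − $30.87 = $2,160.52
City income tax: $2,160.52 × 0.0259 = $55.96
Federal tax withheld: $2,160.52 × 0.111 = $239.82
State withholding: $2,160.52 × 0.0814 = $175.87
OASDI: $2,191.39 × 0.0454 = $99.49
SDI: $2,191.39 × 0.003 = $6.57
Union dues: $65.01
Total deductions = $30.87 + $55.96 + $239.82 + $175.87 + $99.49 + $6.57 + $65.01 = $673.59
Net pay = $2,191.39 − $673.59 = $1,517.80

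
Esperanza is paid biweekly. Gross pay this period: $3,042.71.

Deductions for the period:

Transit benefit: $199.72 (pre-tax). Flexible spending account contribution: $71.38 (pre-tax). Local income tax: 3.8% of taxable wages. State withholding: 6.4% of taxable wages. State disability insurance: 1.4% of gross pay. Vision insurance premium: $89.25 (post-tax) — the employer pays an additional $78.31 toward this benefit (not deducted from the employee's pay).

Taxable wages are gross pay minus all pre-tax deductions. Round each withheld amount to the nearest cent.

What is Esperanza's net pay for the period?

$2,357.06

Transit benefit: $199.72
Flexible spending account contribution: $71.38
Pre-tax total = $199.72 + $71.38 = $271.10
Taxable wages = $3,042.71 − $271.10 = $2,771.61
Local income tax: $2,771.61 × 0.038 = $105.32
State withholding: $2,771.61 × 0.064 = $177.38
State disability insurance: $3,042.71 × 0.014 = $42.60
Vision insurance premium: $89.25
(Employer's $78.31 toward vision insurance premium is not withheld from the employee.)
Total deductions = $199.72 + $71.38 + $105.32 + $177.38 + $42.60 + $89.25 = $685.65
Net pay = $3,042.71 − $685.65 = $2,357.06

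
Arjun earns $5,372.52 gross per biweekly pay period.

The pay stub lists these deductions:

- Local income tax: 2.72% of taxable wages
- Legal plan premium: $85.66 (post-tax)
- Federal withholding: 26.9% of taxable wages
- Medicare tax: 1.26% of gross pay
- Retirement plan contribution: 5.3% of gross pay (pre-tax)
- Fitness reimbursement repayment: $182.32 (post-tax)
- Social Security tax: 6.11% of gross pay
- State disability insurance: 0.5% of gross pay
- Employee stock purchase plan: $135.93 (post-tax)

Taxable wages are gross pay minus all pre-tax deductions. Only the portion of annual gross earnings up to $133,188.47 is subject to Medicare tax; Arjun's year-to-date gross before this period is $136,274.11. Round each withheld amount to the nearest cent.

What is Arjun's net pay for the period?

Retirement plan contribution: $5,372.52 × 0.053 = $284.74
Taxable wages = $5,372.52 − $284.74 = $5,087.78
Local income tax: $5,087.78 × 0.0272 = $138.39
Federal withholding: $5,087.78 × 0.269 = $1,368.61
Social Security tax: $5,372.52 × 0.0611 = $328.26
Medicare tax: annual cap $133,188.47 already reached (YTD $136,274.11), so $0.00
State disability insurance: $5,372.52 × 0.005 = $26.86
Legal plan premium: $85.66
Employee stock purchase plan: $135.93
Fitness reimbursement repayment: $182.32
Total deductions = $284.74 + $138.39 + $1,368.61 + $328.26 + $0.00 + $26.86 + $85.66 + $135.93 + $182.32 = $2,550.77
Net pay = $5,372.52 − $2,550.77 = $2,821.75

$2,821.75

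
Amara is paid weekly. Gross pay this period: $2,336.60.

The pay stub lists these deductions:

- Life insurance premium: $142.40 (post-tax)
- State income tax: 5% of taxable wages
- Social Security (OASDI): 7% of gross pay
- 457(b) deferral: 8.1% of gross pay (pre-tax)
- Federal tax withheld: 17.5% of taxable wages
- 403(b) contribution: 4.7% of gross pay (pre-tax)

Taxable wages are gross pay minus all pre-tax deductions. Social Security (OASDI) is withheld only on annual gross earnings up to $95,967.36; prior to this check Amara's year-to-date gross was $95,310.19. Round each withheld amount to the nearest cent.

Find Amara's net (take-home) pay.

$1,390.67

457(b) deferral: $2,336.60 × 0.081 = $189.26
403(b) contribution: $2,336.60 × 0.047 = $109.82
Pre-tax total = $189.26 + $109.82 = $299.08
Taxable wages = $2,336.60 − $299.08 = $2,037.52
Federal tax withheld: $2,037.52 × 0.175 = $356.57
State income tax: $2,037.52 × 0.05 = $101.88
Social Security (OASDI): only $95,967.36 − $95,310.19 = $657.17 of this check is subject → $657.17 × 0.07 = $46.00
Life insurance premium: $142.40
Total deductions = $189.26 + $109.82 + $356.57 + $101.88 + $46.00 + $142.40 = $945.93
Net pay = $2,336.60 − $945.93 = $1,390.67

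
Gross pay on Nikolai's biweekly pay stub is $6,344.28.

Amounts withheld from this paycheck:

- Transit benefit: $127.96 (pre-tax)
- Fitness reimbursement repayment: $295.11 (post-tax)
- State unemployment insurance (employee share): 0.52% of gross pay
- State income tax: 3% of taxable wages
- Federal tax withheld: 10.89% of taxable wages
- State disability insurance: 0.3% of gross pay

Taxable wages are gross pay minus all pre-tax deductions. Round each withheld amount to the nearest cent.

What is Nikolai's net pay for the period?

$5,005.74

Transit benefit: $127.96
Taxable wages = $6,344.28 − $127.96 = $6,216.32
State income tax: $6,216.32 × 0.03 = $186.49
Federal tax withheld: $6,216.32 × 0.1089 = $676.96
State disability insurance: $6,344.28 × 0.003 = $19.03
State unemployment insurance (employee share): $6,344.28 × 0.0052 = $32.99
Fitness reimbursement repayment: $295.11
Total deductions = $127.96 + $186.49 + $676.96 + $19.03 + $32.99 + $295.11 = $1,338.54
Net pay = $6,344.28 − $1,338.54 = $5,005.74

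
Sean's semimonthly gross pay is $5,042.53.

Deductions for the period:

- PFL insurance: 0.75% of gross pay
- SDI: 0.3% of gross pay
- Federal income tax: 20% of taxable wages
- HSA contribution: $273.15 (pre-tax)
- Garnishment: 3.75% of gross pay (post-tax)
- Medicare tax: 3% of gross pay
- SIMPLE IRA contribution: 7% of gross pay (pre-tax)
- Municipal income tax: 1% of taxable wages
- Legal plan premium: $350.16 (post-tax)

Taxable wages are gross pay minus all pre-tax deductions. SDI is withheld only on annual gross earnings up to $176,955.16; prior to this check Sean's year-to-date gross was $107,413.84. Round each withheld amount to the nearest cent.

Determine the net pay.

$2,745.48

SIMPLE IRA contribution: $5,042.53 × 0.07 = $352.98
HSA contribution: $273.15
Pre-tax total = $352.98 + $273.15 = $626.13
Taxable wages = $5,042.53 − $626.13 = $4,416.40
Municipal income tax: $4,416.40 × 0.01 = $44.16
Federal income tax: $4,416.40 × 0.2 = $883.28
Medicare tax: $5,042.53 × 0.03 = $151.28
PFL insurance: $5,042.53 × 0.0075 = $37.82
SDI: cap not yet reached, full $5,042.53 is subject → $5,042.53 × 0.003 = $15.13
Garnishment: $5,042.53 × 0.0375 = $189.09
Legal plan premium: $350.16
Total deductions = $352.98 + $273.15 + $44.16 + $883.28 + $151.28 + $37.82 + $15.13 + $189.09 + $350.16 = $2,297.05
Net pay = $5,042.53 − $2,297.05 = $2,745.48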